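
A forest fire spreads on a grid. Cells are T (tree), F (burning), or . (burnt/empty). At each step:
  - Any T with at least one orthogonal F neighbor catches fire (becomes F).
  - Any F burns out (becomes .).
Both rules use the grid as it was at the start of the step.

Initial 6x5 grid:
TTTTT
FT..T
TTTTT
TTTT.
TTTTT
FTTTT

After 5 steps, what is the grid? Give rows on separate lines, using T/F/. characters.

Step 1: 5 trees catch fire, 2 burn out
  FTTTT
  .F..T
  FTTTT
  TTTT.
  FTTTT
  .FTTT
Step 2: 5 trees catch fire, 5 burn out
  .FTTT
  ....T
  .FTTT
  FTTT.
  .FTTT
  ..FTT
Step 3: 5 trees catch fire, 5 burn out
  ..FTT
  ....T
  ..FTT
  .FTT.
  ..FTT
  ...FT
Step 4: 5 trees catch fire, 5 burn out
  ...FT
  ....T
  ...FT
  ..FT.
  ...FT
  ....F
Step 5: 4 trees catch fire, 5 burn out
  ....F
  ....T
  ....F
  ...F.
  ....F
  .....

....F
....T
....F
...F.
....F
.....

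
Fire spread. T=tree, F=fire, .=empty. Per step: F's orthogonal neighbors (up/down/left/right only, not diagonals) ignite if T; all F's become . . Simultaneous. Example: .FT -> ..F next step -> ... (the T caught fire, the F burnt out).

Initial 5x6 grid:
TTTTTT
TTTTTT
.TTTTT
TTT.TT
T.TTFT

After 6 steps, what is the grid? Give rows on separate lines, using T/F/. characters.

Step 1: 3 trees catch fire, 1 burn out
  TTTTTT
  TTTTTT
  .TTTTT
  TTT.FT
  T.TF.F
Step 2: 3 trees catch fire, 3 burn out
  TTTTTT
  TTTTTT
  .TTTFT
  TTT..F
  T.F...
Step 3: 4 trees catch fire, 3 burn out
  TTTTTT
  TTTTFT
  .TTF.F
  TTF...
  T.....
Step 4: 5 trees catch fire, 4 burn out
  TTTTFT
  TTTF.F
  .TF...
  TF....
  T.....
Step 5: 5 trees catch fire, 5 burn out
  TTTF.F
  TTF...
  .F....
  F.....
  T.....
Step 6: 3 trees catch fire, 5 burn out
  TTF...
  TF....
  ......
  ......
  F.....

TTF...
TF....
......
......
F.....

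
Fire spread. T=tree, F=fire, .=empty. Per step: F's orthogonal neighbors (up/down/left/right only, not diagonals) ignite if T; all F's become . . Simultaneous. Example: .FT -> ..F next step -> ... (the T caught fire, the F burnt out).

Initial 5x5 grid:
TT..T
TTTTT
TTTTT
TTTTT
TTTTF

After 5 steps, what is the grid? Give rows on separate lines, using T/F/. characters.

Step 1: 2 trees catch fire, 1 burn out
  TT..T
  TTTTT
  TTTTT
  TTTTF
  TTTF.
Step 2: 3 trees catch fire, 2 burn out
  TT..T
  TTTTT
  TTTTF
  TTTF.
  TTF..
Step 3: 4 trees catch fire, 3 burn out
  TT..T
  TTTTF
  TTTF.
  TTF..
  TF...
Step 4: 5 trees catch fire, 4 burn out
  TT..F
  TTTF.
  TTF..
  TF...
  F....
Step 5: 3 trees catch fire, 5 burn out
  TT...
  TTF..
  TF...
  F....
  .....

TT...
TTF..
TF...
F....
.....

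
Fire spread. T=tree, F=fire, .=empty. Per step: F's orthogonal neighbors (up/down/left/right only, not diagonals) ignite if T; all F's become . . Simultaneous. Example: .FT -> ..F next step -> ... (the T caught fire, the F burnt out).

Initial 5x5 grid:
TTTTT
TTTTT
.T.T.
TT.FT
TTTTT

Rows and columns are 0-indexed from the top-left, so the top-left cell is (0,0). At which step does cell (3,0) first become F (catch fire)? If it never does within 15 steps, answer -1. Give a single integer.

Step 1: cell (3,0)='T' (+3 fires, +1 burnt)
Step 2: cell (3,0)='T' (+3 fires, +3 burnt)
Step 3: cell (3,0)='T' (+4 fires, +3 burnt)
Step 4: cell (3,0)='T' (+5 fires, +4 burnt)
Step 5: cell (3,0)='F' (+4 fires, +5 burnt)
  -> target ignites at step 5
Step 6: cell (3,0)='.' (+1 fires, +4 burnt)
Step 7: cell (3,0)='.' (+0 fires, +1 burnt)
  fire out at step 7

5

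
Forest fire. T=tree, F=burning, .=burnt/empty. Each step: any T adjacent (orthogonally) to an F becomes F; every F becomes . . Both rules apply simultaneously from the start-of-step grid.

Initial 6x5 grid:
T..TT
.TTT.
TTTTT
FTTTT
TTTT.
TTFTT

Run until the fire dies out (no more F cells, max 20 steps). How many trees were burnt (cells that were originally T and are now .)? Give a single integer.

Answer: 22

Derivation:
Step 1: +6 fires, +2 burnt (F count now 6)
Step 2: +6 fires, +6 burnt (F count now 6)
Step 3: +3 fires, +6 burnt (F count now 3)
Step 4: +3 fires, +3 burnt (F count now 3)
Step 5: +2 fires, +3 burnt (F count now 2)
Step 6: +1 fires, +2 burnt (F count now 1)
Step 7: +1 fires, +1 burnt (F count now 1)
Step 8: +0 fires, +1 burnt (F count now 0)
Fire out after step 8
Initially T: 23, now '.': 29
Total burnt (originally-T cells now '.'): 22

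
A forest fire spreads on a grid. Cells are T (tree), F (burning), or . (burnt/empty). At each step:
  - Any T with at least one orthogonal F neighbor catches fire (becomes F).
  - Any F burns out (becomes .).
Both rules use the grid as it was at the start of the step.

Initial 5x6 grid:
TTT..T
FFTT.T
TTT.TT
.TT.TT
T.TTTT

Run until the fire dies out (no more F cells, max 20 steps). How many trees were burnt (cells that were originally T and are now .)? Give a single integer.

Step 1: +5 fires, +2 burnt (F count now 5)
Step 2: +4 fires, +5 burnt (F count now 4)
Step 3: +1 fires, +4 burnt (F count now 1)
Step 4: +1 fires, +1 burnt (F count now 1)
Step 5: +1 fires, +1 burnt (F count now 1)
Step 6: +1 fires, +1 burnt (F count now 1)
Step 7: +2 fires, +1 burnt (F count now 2)
Step 8: +2 fires, +2 burnt (F count now 2)
Step 9: +1 fires, +2 burnt (F count now 1)
Step 10: +1 fires, +1 burnt (F count now 1)
Step 11: +1 fires, +1 burnt (F count now 1)
Step 12: +0 fires, +1 burnt (F count now 0)
Fire out after step 12
Initially T: 21, now '.': 29
Total burnt (originally-T cells now '.'): 20

Answer: 20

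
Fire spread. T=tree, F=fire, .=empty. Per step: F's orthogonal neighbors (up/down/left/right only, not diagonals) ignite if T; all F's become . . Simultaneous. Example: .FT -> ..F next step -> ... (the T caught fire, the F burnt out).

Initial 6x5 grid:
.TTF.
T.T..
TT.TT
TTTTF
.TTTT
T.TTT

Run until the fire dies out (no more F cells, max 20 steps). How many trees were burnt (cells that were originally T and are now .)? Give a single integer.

Answer: 19

Derivation:
Step 1: +4 fires, +2 burnt (F count now 4)
Step 2: +6 fires, +4 burnt (F count now 6)
Step 3: +3 fires, +6 burnt (F count now 3)
Step 4: +4 fires, +3 burnt (F count now 4)
Step 5: +1 fires, +4 burnt (F count now 1)
Step 6: +1 fires, +1 burnt (F count now 1)
Step 7: +0 fires, +1 burnt (F count now 0)
Fire out after step 7
Initially T: 20, now '.': 29
Total burnt (originally-T cells now '.'): 19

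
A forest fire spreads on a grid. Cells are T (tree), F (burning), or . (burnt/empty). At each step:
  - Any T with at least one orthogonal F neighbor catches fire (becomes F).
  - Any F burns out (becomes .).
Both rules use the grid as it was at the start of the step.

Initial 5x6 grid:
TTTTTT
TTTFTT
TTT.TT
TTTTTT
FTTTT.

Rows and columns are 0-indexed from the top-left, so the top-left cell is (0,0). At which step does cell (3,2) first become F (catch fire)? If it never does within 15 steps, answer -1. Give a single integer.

Step 1: cell (3,2)='T' (+5 fires, +2 burnt)
Step 2: cell (3,2)='T' (+9 fires, +5 burnt)
Step 3: cell (3,2)='F' (+8 fires, +9 burnt)
  -> target ignites at step 3
Step 4: cell (3,2)='.' (+4 fires, +8 burnt)
Step 5: cell (3,2)='.' (+0 fires, +4 burnt)
  fire out at step 5

3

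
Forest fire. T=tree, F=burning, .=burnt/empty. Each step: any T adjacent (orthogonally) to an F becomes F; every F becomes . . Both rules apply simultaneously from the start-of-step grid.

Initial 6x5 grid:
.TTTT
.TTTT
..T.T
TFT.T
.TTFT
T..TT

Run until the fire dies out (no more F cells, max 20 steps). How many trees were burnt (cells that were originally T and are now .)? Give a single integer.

Answer: 18

Derivation:
Step 1: +6 fires, +2 burnt (F count now 6)
Step 2: +3 fires, +6 burnt (F count now 3)
Step 3: +2 fires, +3 burnt (F count now 2)
Step 4: +4 fires, +2 burnt (F count now 4)
Step 5: +3 fires, +4 burnt (F count now 3)
Step 6: +0 fires, +3 burnt (F count now 0)
Fire out after step 6
Initially T: 19, now '.': 29
Total burnt (originally-T cells now '.'): 18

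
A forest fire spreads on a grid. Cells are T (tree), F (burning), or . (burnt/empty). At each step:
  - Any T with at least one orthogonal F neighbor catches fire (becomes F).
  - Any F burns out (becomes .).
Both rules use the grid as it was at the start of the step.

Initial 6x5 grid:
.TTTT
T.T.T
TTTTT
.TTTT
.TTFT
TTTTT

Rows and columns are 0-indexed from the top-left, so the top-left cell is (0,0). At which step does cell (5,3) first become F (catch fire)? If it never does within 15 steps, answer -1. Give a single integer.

Step 1: cell (5,3)='F' (+4 fires, +1 burnt)
  -> target ignites at step 1
Step 2: cell (5,3)='.' (+6 fires, +4 burnt)
Step 3: cell (5,3)='.' (+4 fires, +6 burnt)
Step 4: cell (5,3)='.' (+4 fires, +4 burnt)
Step 5: cell (5,3)='.' (+3 fires, +4 burnt)
Step 6: cell (5,3)='.' (+3 fires, +3 burnt)
Step 7: cell (5,3)='.' (+0 fires, +3 burnt)
  fire out at step 7

1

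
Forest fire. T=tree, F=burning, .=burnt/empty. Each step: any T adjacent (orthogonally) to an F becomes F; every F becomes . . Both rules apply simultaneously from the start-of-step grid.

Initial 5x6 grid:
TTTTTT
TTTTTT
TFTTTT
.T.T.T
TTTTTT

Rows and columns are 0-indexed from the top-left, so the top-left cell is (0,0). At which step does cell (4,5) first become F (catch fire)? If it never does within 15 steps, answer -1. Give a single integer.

Step 1: cell (4,5)='T' (+4 fires, +1 burnt)
Step 2: cell (4,5)='T' (+5 fires, +4 burnt)
Step 3: cell (4,5)='T' (+7 fires, +5 burnt)
Step 4: cell (4,5)='T' (+4 fires, +7 burnt)
Step 5: cell (4,5)='T' (+4 fires, +4 burnt)
Step 6: cell (4,5)='F' (+2 fires, +4 burnt)
  -> target ignites at step 6
Step 7: cell (4,5)='.' (+0 fires, +2 burnt)
  fire out at step 7

6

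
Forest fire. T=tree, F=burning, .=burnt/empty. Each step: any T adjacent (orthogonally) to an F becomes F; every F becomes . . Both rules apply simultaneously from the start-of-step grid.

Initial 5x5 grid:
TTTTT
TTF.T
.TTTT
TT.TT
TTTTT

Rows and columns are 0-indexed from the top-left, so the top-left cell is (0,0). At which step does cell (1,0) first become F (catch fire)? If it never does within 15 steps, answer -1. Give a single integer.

Step 1: cell (1,0)='T' (+3 fires, +1 burnt)
Step 2: cell (1,0)='F' (+5 fires, +3 burnt)
  -> target ignites at step 2
Step 3: cell (1,0)='.' (+5 fires, +5 burnt)
Step 4: cell (1,0)='.' (+5 fires, +5 burnt)
Step 5: cell (1,0)='.' (+3 fires, +5 burnt)
Step 6: cell (1,0)='.' (+0 fires, +3 burnt)
  fire out at step 6

2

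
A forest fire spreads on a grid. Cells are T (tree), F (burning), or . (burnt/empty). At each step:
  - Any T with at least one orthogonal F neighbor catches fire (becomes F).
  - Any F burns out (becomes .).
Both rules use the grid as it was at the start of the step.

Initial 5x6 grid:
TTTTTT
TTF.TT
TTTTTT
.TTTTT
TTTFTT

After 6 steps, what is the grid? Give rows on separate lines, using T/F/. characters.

Step 1: 6 trees catch fire, 2 burn out
  TTFTTT
  TF..TT
  TTFTTT
  .TTFTT
  TTF.FT
Step 2: 9 trees catch fire, 6 burn out
  TF.FTT
  F...TT
  TF.FTT
  .TF.FT
  TF...F
Step 3: 7 trees catch fire, 9 burn out
  F...FT
  ....TT
  F...FT
  .F...F
  F.....
Step 4: 3 trees catch fire, 7 burn out
  .....F
  ....FT
  .....F
  ......
  ......
Step 5: 1 trees catch fire, 3 burn out
  ......
  .....F
  ......
  ......
  ......
Step 6: 0 trees catch fire, 1 burn out
  ......
  ......
  ......
  ......
  ......

......
......
......
......
......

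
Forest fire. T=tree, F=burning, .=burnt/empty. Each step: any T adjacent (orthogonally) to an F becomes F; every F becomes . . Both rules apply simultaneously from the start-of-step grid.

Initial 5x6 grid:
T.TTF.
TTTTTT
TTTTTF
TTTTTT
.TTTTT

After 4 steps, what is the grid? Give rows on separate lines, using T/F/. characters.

Step 1: 5 trees catch fire, 2 burn out
  T.TF..
  TTTTFF
  TTTTF.
  TTTTTF
  .TTTTT
Step 2: 5 trees catch fire, 5 burn out
  T.F...
  TTTF..
  TTTF..
  TTTTF.
  .TTTTF
Step 3: 4 trees catch fire, 5 burn out
  T.....
  TTF...
  TTF...
  TTTF..
  .TTTF.
Step 4: 4 trees catch fire, 4 burn out
  T.....
  TF....
  TF....
  TTF...
  .TTF..

T.....
TF....
TF....
TTF...
.TTF..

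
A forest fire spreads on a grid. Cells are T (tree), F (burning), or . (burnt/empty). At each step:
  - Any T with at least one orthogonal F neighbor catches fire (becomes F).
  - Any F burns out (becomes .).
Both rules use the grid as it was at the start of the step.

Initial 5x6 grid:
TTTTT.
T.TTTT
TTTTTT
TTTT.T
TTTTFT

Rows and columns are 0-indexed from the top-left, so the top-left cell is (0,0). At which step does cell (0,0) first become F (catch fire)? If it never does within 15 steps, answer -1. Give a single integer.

Step 1: cell (0,0)='T' (+2 fires, +1 burnt)
Step 2: cell (0,0)='T' (+3 fires, +2 burnt)
Step 3: cell (0,0)='T' (+4 fires, +3 burnt)
Step 4: cell (0,0)='T' (+6 fires, +4 burnt)
Step 5: cell (0,0)='T' (+5 fires, +6 burnt)
Step 6: cell (0,0)='T' (+3 fires, +5 burnt)
Step 7: cell (0,0)='T' (+2 fires, +3 burnt)
Step 8: cell (0,0)='F' (+1 fires, +2 burnt)
  -> target ignites at step 8
Step 9: cell (0,0)='.' (+0 fires, +1 burnt)
  fire out at step 9

8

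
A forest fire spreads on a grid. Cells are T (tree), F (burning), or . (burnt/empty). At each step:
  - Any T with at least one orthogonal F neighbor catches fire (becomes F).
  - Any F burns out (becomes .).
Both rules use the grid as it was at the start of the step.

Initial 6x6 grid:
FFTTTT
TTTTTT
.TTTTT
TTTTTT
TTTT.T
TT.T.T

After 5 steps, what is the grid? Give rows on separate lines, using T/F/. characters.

Step 1: 3 trees catch fire, 2 burn out
  ..FTTT
  FFTTTT
  .TTTTT
  TTTTTT
  TTTT.T
  TT.T.T
Step 2: 3 trees catch fire, 3 burn out
  ...FTT
  ..FTTT
  .FTTTT
  TTTTTT
  TTTT.T
  TT.T.T
Step 3: 4 trees catch fire, 3 burn out
  ....FT
  ...FTT
  ..FTTT
  TFTTTT
  TTTT.T
  TT.T.T
Step 4: 6 trees catch fire, 4 burn out
  .....F
  ....FT
  ...FTT
  F.FTTT
  TFTT.T
  TT.T.T
Step 5: 6 trees catch fire, 6 burn out
  ......
  .....F
  ....FT
  ...FTT
  F.FT.T
  TF.T.T

......
.....F
....FT
...FTT
F.FT.T
TF.T.T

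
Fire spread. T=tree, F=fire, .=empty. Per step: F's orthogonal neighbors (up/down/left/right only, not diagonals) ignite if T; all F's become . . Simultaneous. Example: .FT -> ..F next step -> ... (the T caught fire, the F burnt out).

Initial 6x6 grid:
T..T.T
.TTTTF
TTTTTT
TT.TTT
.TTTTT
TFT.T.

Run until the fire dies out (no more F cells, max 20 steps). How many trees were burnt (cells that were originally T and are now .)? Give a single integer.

Answer: 25

Derivation:
Step 1: +6 fires, +2 burnt (F count now 6)
Step 2: +5 fires, +6 burnt (F count now 5)
Step 3: +8 fires, +5 burnt (F count now 8)
Step 4: +5 fires, +8 burnt (F count now 5)
Step 5: +1 fires, +5 burnt (F count now 1)
Step 6: +0 fires, +1 burnt (F count now 0)
Fire out after step 6
Initially T: 26, now '.': 35
Total burnt (originally-T cells now '.'): 25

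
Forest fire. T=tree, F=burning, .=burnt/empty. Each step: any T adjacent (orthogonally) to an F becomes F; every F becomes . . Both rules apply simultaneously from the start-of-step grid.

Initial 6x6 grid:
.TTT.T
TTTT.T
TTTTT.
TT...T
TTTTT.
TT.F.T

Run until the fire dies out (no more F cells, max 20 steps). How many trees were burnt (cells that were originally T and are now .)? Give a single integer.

Answer: 21

Derivation:
Step 1: +1 fires, +1 burnt (F count now 1)
Step 2: +2 fires, +1 burnt (F count now 2)
Step 3: +1 fires, +2 burnt (F count now 1)
Step 4: +3 fires, +1 burnt (F count now 3)
Step 5: +3 fires, +3 burnt (F count now 3)
Step 6: +3 fires, +3 burnt (F count now 3)
Step 7: +4 fires, +3 burnt (F count now 4)
Step 8: +3 fires, +4 burnt (F count now 3)
Step 9: +1 fires, +3 burnt (F count now 1)
Step 10: +0 fires, +1 burnt (F count now 0)
Fire out after step 10
Initially T: 25, now '.': 32
Total burnt (originally-T cells now '.'): 21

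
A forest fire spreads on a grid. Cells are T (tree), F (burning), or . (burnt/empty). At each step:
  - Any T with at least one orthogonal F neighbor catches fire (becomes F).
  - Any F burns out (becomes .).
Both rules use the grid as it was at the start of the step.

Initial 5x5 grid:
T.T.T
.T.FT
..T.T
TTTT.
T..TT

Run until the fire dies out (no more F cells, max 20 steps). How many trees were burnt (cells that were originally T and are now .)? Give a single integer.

Answer: 3

Derivation:
Step 1: +1 fires, +1 burnt (F count now 1)
Step 2: +2 fires, +1 burnt (F count now 2)
Step 3: +0 fires, +2 burnt (F count now 0)
Fire out after step 3
Initially T: 14, now '.': 14
Total burnt (originally-T cells now '.'): 3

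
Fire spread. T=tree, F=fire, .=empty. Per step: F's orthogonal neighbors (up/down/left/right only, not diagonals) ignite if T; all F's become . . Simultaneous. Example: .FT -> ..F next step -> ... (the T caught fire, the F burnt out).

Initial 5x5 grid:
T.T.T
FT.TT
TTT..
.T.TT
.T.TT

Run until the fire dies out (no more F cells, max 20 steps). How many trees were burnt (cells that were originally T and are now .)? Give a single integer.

Step 1: +3 fires, +1 burnt (F count now 3)
Step 2: +1 fires, +3 burnt (F count now 1)
Step 3: +2 fires, +1 burnt (F count now 2)
Step 4: +1 fires, +2 burnt (F count now 1)
Step 5: +0 fires, +1 burnt (F count now 0)
Fire out after step 5
Initially T: 15, now '.': 17
Total burnt (originally-T cells now '.'): 7

Answer: 7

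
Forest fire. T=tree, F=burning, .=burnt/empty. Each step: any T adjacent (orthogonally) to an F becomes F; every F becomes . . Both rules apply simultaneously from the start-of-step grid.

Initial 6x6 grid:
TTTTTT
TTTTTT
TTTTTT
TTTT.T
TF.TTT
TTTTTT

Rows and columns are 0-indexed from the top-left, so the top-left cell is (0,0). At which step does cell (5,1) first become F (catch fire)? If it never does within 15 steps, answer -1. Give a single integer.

Step 1: cell (5,1)='F' (+3 fires, +1 burnt)
  -> target ignites at step 1
Step 2: cell (5,1)='.' (+5 fires, +3 burnt)
Step 3: cell (5,1)='.' (+5 fires, +5 burnt)
Step 4: cell (5,1)='.' (+6 fires, +5 burnt)
Step 5: cell (5,1)='.' (+6 fires, +6 burnt)
Step 6: cell (5,1)='.' (+4 fires, +6 burnt)
Step 7: cell (5,1)='.' (+3 fires, +4 burnt)
Step 8: cell (5,1)='.' (+1 fires, +3 burnt)
Step 9: cell (5,1)='.' (+0 fires, +1 burnt)
  fire out at step 9

1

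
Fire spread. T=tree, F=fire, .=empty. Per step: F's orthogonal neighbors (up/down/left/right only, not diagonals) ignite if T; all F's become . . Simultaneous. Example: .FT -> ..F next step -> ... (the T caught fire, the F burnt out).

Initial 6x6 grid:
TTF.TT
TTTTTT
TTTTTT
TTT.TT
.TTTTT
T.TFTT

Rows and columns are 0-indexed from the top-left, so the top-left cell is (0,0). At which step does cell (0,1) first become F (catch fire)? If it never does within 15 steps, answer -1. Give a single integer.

Step 1: cell (0,1)='F' (+5 fires, +2 burnt)
  -> target ignites at step 1
Step 2: cell (0,1)='.' (+7 fires, +5 burnt)
Step 3: cell (0,1)='.' (+8 fires, +7 burnt)
Step 4: cell (0,1)='.' (+6 fires, +8 burnt)
Step 5: cell (0,1)='.' (+3 fires, +6 burnt)
Step 6: cell (0,1)='.' (+0 fires, +3 burnt)
  fire out at step 6

1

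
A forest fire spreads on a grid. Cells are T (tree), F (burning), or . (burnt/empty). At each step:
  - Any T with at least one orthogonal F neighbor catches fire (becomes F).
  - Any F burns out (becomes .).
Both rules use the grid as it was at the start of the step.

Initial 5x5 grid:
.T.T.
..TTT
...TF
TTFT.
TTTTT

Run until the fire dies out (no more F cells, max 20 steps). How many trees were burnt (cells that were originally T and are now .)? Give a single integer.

Answer: 13

Derivation:
Step 1: +5 fires, +2 burnt (F count now 5)
Step 2: +4 fires, +5 burnt (F count now 4)
Step 3: +4 fires, +4 burnt (F count now 4)
Step 4: +0 fires, +4 burnt (F count now 0)
Fire out after step 4
Initially T: 14, now '.': 24
Total burnt (originally-T cells now '.'): 13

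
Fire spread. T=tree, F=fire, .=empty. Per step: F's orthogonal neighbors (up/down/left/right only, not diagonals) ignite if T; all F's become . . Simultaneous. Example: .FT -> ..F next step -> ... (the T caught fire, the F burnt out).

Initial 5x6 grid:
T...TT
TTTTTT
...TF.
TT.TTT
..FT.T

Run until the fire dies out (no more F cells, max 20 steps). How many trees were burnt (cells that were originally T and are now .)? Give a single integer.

Answer: 15

Derivation:
Step 1: +4 fires, +2 burnt (F count now 4)
Step 2: +5 fires, +4 burnt (F count now 5)
Step 3: +3 fires, +5 burnt (F count now 3)
Step 4: +1 fires, +3 burnt (F count now 1)
Step 5: +1 fires, +1 burnt (F count now 1)
Step 6: +1 fires, +1 burnt (F count now 1)
Step 7: +0 fires, +1 burnt (F count now 0)
Fire out after step 7
Initially T: 17, now '.': 28
Total burnt (originally-T cells now '.'): 15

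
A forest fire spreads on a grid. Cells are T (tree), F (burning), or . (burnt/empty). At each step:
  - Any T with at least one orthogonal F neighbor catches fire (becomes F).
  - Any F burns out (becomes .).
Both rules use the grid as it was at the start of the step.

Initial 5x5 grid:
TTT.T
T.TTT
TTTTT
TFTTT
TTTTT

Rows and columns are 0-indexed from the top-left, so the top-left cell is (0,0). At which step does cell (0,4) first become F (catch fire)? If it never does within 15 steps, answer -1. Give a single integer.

Step 1: cell (0,4)='T' (+4 fires, +1 burnt)
Step 2: cell (0,4)='T' (+5 fires, +4 burnt)
Step 3: cell (0,4)='T' (+5 fires, +5 burnt)
Step 4: cell (0,4)='T' (+5 fires, +5 burnt)
Step 5: cell (0,4)='T' (+2 fires, +5 burnt)
Step 6: cell (0,4)='F' (+1 fires, +2 burnt)
  -> target ignites at step 6
Step 7: cell (0,4)='.' (+0 fires, +1 burnt)
  fire out at step 7

6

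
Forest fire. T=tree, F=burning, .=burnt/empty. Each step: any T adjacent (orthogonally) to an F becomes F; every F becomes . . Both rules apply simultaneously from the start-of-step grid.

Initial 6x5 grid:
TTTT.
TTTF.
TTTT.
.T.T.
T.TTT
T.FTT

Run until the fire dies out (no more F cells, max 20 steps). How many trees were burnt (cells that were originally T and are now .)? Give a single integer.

Step 1: +5 fires, +2 burnt (F count now 5)
Step 2: +6 fires, +5 burnt (F count now 6)
Step 3: +4 fires, +6 burnt (F count now 4)
Step 4: +3 fires, +4 burnt (F count now 3)
Step 5: +0 fires, +3 burnt (F count now 0)
Fire out after step 5
Initially T: 20, now '.': 28
Total burnt (originally-T cells now '.'): 18

Answer: 18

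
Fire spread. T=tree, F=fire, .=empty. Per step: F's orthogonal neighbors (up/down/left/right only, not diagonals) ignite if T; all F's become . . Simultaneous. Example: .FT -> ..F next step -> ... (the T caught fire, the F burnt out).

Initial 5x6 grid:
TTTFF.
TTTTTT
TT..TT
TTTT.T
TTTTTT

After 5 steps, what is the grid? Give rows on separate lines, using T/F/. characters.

Step 1: 3 trees catch fire, 2 burn out
  TTF...
  TTTFFT
  TT..TT
  TTTT.T
  TTTTTT
Step 2: 4 trees catch fire, 3 burn out
  TF....
  TTF..F
  TT..FT
  TTTT.T
  TTTTTT
Step 3: 3 trees catch fire, 4 burn out
  F.....
  TF....
  TT...F
  TTTT.T
  TTTTTT
Step 4: 3 trees catch fire, 3 burn out
  ......
  F.....
  TF....
  TTTT.F
  TTTTTT
Step 5: 3 trees catch fire, 3 burn out
  ......
  ......
  F.....
  TFTT..
  TTTTTF

......
......
F.....
TFTT..
TTTTTF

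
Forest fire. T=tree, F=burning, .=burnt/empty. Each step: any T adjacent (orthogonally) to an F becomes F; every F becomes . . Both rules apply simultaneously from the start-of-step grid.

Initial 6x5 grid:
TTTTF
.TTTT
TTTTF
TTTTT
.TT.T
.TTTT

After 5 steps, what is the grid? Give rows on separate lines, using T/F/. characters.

Step 1: 4 trees catch fire, 2 burn out
  TTTF.
  .TTTF
  TTTF.
  TTTTF
  .TT.T
  .TTTT
Step 2: 5 trees catch fire, 4 burn out
  TTF..
  .TTF.
  TTF..
  TTTF.
  .TT.F
  .TTTT
Step 3: 5 trees catch fire, 5 burn out
  TF...
  .TF..
  TF...
  TTF..
  .TT..
  .TTTF
Step 4: 6 trees catch fire, 5 burn out
  F....
  .F...
  F....
  TF...
  .TF..
  .TTF.
Step 5: 3 trees catch fire, 6 burn out
  .....
  .....
  .....
  F....
  .F...
  .TF..

.....
.....
.....
F....
.F...
.TF..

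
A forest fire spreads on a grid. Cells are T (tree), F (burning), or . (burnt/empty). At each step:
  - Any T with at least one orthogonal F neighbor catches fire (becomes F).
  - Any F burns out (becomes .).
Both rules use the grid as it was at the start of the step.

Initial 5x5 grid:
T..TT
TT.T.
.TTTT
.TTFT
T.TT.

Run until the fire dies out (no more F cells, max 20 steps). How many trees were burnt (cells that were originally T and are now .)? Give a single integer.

Answer: 15

Derivation:
Step 1: +4 fires, +1 burnt (F count now 4)
Step 2: +5 fires, +4 burnt (F count now 5)
Step 3: +2 fires, +5 burnt (F count now 2)
Step 4: +2 fires, +2 burnt (F count now 2)
Step 5: +1 fires, +2 burnt (F count now 1)
Step 6: +1 fires, +1 burnt (F count now 1)
Step 7: +0 fires, +1 burnt (F count now 0)
Fire out after step 7
Initially T: 16, now '.': 24
Total burnt (originally-T cells now '.'): 15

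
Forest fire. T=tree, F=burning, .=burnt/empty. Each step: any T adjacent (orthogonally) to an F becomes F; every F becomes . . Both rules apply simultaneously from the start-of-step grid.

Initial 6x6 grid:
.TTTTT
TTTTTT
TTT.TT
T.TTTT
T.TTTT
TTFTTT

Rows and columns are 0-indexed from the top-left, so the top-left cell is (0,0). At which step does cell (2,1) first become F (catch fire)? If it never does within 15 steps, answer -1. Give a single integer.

Step 1: cell (2,1)='T' (+3 fires, +1 burnt)
Step 2: cell (2,1)='T' (+4 fires, +3 burnt)
Step 3: cell (2,1)='T' (+5 fires, +4 burnt)
Step 4: cell (2,1)='F' (+5 fires, +5 burnt)
  -> target ignites at step 4
Step 5: cell (2,1)='.' (+6 fires, +5 burnt)
Step 6: cell (2,1)='.' (+5 fires, +6 burnt)
Step 7: cell (2,1)='.' (+2 fires, +5 burnt)
Step 8: cell (2,1)='.' (+1 fires, +2 burnt)
Step 9: cell (2,1)='.' (+0 fires, +1 burnt)
  fire out at step 9

4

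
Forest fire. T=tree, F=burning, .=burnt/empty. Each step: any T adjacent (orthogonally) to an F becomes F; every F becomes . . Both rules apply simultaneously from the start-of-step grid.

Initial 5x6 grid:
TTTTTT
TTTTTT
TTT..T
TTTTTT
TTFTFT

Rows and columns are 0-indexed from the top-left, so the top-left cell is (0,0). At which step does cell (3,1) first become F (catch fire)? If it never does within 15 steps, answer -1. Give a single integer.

Step 1: cell (3,1)='T' (+5 fires, +2 burnt)
Step 2: cell (3,1)='F' (+5 fires, +5 burnt)
  -> target ignites at step 2
Step 3: cell (3,1)='.' (+4 fires, +5 burnt)
Step 4: cell (3,1)='.' (+5 fires, +4 burnt)
Step 5: cell (3,1)='.' (+5 fires, +5 burnt)
Step 6: cell (3,1)='.' (+2 fires, +5 burnt)
Step 7: cell (3,1)='.' (+0 fires, +2 burnt)
  fire out at step 7

2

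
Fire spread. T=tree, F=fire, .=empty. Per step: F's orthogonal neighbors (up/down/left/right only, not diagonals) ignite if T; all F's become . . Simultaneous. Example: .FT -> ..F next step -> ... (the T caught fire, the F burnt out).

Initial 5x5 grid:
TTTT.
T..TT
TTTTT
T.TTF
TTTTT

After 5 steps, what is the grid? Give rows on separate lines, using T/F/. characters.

Step 1: 3 trees catch fire, 1 burn out
  TTTT.
  T..TT
  TTTTF
  T.TF.
  TTTTF
Step 2: 4 trees catch fire, 3 burn out
  TTTT.
  T..TF
  TTTF.
  T.F..
  TTTF.
Step 3: 3 trees catch fire, 4 burn out
  TTTT.
  T..F.
  TTF..
  T....
  TTF..
Step 4: 3 trees catch fire, 3 burn out
  TTTF.
  T....
  TF...
  T....
  TF...
Step 5: 3 trees catch fire, 3 burn out
  TTF..
  T....
  F....
  T....
  F....

TTF..
T....
F....
T....
F....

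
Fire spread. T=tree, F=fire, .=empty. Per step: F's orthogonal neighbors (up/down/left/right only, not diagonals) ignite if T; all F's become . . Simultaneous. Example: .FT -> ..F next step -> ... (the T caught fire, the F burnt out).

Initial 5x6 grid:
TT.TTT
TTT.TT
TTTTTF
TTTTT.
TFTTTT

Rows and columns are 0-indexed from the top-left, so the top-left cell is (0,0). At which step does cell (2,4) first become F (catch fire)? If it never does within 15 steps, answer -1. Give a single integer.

Step 1: cell (2,4)='F' (+5 fires, +2 burnt)
  -> target ignites at step 1
Step 2: cell (2,4)='.' (+8 fires, +5 burnt)
Step 3: cell (2,4)='.' (+6 fires, +8 burnt)
Step 4: cell (2,4)='.' (+5 fires, +6 burnt)
Step 5: cell (2,4)='.' (+1 fires, +5 burnt)
Step 6: cell (2,4)='.' (+0 fires, +1 burnt)
  fire out at step 6

1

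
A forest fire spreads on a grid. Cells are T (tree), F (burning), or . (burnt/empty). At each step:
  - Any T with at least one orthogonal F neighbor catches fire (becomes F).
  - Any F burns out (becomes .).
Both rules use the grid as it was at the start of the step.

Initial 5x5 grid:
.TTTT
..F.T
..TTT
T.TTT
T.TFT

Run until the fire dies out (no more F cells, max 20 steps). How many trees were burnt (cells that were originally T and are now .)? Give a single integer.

Answer: 13

Derivation:
Step 1: +5 fires, +2 burnt (F count now 5)
Step 2: +5 fires, +5 burnt (F count now 5)
Step 3: +2 fires, +5 burnt (F count now 2)
Step 4: +1 fires, +2 burnt (F count now 1)
Step 5: +0 fires, +1 burnt (F count now 0)
Fire out after step 5
Initially T: 15, now '.': 23
Total burnt (originally-T cells now '.'): 13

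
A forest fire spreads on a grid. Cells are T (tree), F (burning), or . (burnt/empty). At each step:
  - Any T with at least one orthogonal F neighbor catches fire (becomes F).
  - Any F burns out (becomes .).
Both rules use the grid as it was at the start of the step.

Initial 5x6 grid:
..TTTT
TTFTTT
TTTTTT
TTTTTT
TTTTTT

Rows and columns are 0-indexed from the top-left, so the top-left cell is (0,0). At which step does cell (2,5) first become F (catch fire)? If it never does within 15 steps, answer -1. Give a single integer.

Step 1: cell (2,5)='T' (+4 fires, +1 burnt)
Step 2: cell (2,5)='T' (+6 fires, +4 burnt)
Step 3: cell (2,5)='T' (+7 fires, +6 burnt)
Step 4: cell (2,5)='F' (+6 fires, +7 burnt)
  -> target ignites at step 4
Step 5: cell (2,5)='.' (+3 fires, +6 burnt)
Step 6: cell (2,5)='.' (+1 fires, +3 burnt)
Step 7: cell (2,5)='.' (+0 fires, +1 burnt)
  fire out at step 7

4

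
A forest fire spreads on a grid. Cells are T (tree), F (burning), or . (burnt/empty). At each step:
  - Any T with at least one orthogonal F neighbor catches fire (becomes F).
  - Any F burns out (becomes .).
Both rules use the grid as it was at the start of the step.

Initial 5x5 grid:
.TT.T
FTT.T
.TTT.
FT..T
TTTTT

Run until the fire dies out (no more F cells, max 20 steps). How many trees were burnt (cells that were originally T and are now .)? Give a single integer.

Step 1: +3 fires, +2 burnt (F count now 3)
Step 2: +4 fires, +3 burnt (F count now 4)
Step 3: +3 fires, +4 burnt (F count now 3)
Step 4: +2 fires, +3 burnt (F count now 2)
Step 5: +1 fires, +2 burnt (F count now 1)
Step 6: +1 fires, +1 burnt (F count now 1)
Step 7: +0 fires, +1 burnt (F count now 0)
Fire out after step 7
Initially T: 16, now '.': 23
Total burnt (originally-T cells now '.'): 14

Answer: 14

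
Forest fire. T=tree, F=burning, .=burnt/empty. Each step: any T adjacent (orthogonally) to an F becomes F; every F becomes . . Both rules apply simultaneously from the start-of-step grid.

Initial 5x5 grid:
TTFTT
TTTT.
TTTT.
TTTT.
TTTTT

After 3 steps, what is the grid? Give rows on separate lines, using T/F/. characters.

Step 1: 3 trees catch fire, 1 burn out
  TF.FT
  TTFT.
  TTTT.
  TTTT.
  TTTTT
Step 2: 5 trees catch fire, 3 burn out
  F...F
  TF.F.
  TTFT.
  TTTT.
  TTTTT
Step 3: 4 trees catch fire, 5 burn out
  .....
  F....
  TF.F.
  TTFT.
  TTTTT

.....
F....
TF.F.
TTFT.
TTTTT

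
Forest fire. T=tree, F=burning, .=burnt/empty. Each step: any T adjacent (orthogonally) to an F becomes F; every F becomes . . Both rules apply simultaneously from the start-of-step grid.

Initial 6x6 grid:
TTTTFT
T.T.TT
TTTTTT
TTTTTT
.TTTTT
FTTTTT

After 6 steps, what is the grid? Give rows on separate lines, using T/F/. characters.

Step 1: 4 trees catch fire, 2 burn out
  TTTF.F
  T.T.FT
  TTTTTT
  TTTTTT
  .TTTTT
  .FTTTT
Step 2: 5 trees catch fire, 4 burn out
  TTF...
  T.T..F
  TTTTFT
  TTTTTT
  .FTTTT
  ..FTTT
Step 3: 8 trees catch fire, 5 burn out
  TF....
  T.F...
  TTTF.F
  TFTTFT
  ..FTTT
  ...FTT
Step 4: 10 trees catch fire, 8 burn out
  F.....
  T.....
  TFF...
  F.FF.F
  ...FFT
  ....FT
Step 5: 4 trees catch fire, 10 burn out
  ......
  F.....
  F.....
  ......
  .....F
  .....F
Step 6: 0 trees catch fire, 4 burn out
  ......
  ......
  ......
  ......
  ......
  ......

......
......
......
......
......
......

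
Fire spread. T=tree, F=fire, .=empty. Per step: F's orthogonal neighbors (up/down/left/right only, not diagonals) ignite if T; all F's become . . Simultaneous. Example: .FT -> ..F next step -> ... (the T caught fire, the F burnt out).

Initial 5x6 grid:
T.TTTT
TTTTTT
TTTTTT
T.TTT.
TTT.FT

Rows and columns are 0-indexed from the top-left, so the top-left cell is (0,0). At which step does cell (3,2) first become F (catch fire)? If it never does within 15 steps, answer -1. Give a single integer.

Step 1: cell (3,2)='T' (+2 fires, +1 burnt)
Step 2: cell (3,2)='T' (+2 fires, +2 burnt)
Step 3: cell (3,2)='F' (+4 fires, +2 burnt)
  -> target ignites at step 3
Step 4: cell (3,2)='.' (+5 fires, +4 burnt)
Step 5: cell (3,2)='.' (+5 fires, +5 burnt)
Step 6: cell (3,2)='.' (+4 fires, +5 burnt)
Step 7: cell (3,2)='.' (+2 fires, +4 burnt)
Step 8: cell (3,2)='.' (+1 fires, +2 burnt)
Step 9: cell (3,2)='.' (+0 fires, +1 burnt)
  fire out at step 9

3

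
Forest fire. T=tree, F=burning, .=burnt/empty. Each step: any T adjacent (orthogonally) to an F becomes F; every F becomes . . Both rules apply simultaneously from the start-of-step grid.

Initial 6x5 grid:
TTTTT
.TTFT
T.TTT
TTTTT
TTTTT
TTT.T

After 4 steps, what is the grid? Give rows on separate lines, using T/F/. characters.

Step 1: 4 trees catch fire, 1 burn out
  TTTFT
  .TF.F
  T.TFT
  TTTTT
  TTTTT
  TTT.T
Step 2: 6 trees catch fire, 4 burn out
  TTF.F
  .F...
  T.F.F
  TTTFT
  TTTTT
  TTT.T
Step 3: 4 trees catch fire, 6 burn out
  TF...
  .....
  T....
  TTF.F
  TTTFT
  TTT.T
Step 4: 4 trees catch fire, 4 burn out
  F....
  .....
  T....
  TF...
  TTF.F
  TTT.T

F....
.....
T....
TF...
TTF.F
TTT.T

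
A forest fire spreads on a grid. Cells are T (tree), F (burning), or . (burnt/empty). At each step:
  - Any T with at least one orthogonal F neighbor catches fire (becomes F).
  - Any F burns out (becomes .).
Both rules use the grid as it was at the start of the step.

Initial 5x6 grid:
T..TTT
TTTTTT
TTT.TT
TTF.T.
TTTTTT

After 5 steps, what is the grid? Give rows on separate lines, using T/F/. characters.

Step 1: 3 trees catch fire, 1 burn out
  T..TTT
  TTTTTT
  TTF.TT
  TF..T.
  TTFTTT
Step 2: 5 trees catch fire, 3 burn out
  T..TTT
  TTFTTT
  TF..TT
  F...T.
  TF.FTT
Step 3: 5 trees catch fire, 5 burn out
  T..TTT
  TF.FTT
  F...TT
  ....T.
  F...FT
Step 4: 5 trees catch fire, 5 burn out
  T..FTT
  F...FT
  ....TT
  ....F.
  .....F
Step 5: 4 trees catch fire, 5 burn out
  F...FT
  .....F
  ....FT
  ......
  ......

F...FT
.....F
....FT
......
......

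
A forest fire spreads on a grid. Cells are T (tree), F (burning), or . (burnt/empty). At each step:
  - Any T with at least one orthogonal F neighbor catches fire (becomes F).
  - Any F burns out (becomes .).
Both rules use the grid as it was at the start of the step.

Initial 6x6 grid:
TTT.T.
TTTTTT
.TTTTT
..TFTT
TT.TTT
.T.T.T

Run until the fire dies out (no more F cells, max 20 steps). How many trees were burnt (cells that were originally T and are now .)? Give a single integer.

Step 1: +4 fires, +1 burnt (F count now 4)
Step 2: +6 fires, +4 burnt (F count now 6)
Step 3: +5 fires, +6 burnt (F count now 5)
Step 4: +5 fires, +5 burnt (F count now 5)
Step 5: +2 fires, +5 burnt (F count now 2)
Step 6: +1 fires, +2 burnt (F count now 1)
Step 7: +0 fires, +1 burnt (F count now 0)
Fire out after step 7
Initially T: 26, now '.': 33
Total burnt (originally-T cells now '.'): 23

Answer: 23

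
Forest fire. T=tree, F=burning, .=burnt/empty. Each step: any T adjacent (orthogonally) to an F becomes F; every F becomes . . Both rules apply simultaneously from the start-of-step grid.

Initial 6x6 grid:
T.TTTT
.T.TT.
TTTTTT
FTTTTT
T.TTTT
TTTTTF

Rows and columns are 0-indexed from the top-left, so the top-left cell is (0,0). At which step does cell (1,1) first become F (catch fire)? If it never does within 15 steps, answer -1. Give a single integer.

Step 1: cell (1,1)='T' (+5 fires, +2 burnt)
Step 2: cell (1,1)='T' (+6 fires, +5 burnt)
Step 3: cell (1,1)='F' (+9 fires, +6 burnt)
  -> target ignites at step 3
Step 4: cell (1,1)='.' (+2 fires, +9 burnt)
Step 5: cell (1,1)='.' (+2 fires, +2 burnt)
Step 6: cell (1,1)='.' (+2 fires, +2 burnt)
Step 7: cell (1,1)='.' (+2 fires, +2 burnt)
Step 8: cell (1,1)='.' (+0 fires, +2 burnt)
  fire out at step 8

3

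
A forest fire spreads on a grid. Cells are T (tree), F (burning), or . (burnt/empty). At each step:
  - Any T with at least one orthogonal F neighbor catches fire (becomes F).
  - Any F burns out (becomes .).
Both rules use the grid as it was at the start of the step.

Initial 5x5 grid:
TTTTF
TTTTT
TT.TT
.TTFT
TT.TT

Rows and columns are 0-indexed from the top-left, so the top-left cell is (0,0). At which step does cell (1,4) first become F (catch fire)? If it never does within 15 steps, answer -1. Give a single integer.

Step 1: cell (1,4)='F' (+6 fires, +2 burnt)
  -> target ignites at step 1
Step 2: cell (1,4)='.' (+5 fires, +6 burnt)
Step 3: cell (1,4)='.' (+4 fires, +5 burnt)
Step 4: cell (1,4)='.' (+4 fires, +4 burnt)
Step 5: cell (1,4)='.' (+1 fires, +4 burnt)
Step 6: cell (1,4)='.' (+0 fires, +1 burnt)
  fire out at step 6

1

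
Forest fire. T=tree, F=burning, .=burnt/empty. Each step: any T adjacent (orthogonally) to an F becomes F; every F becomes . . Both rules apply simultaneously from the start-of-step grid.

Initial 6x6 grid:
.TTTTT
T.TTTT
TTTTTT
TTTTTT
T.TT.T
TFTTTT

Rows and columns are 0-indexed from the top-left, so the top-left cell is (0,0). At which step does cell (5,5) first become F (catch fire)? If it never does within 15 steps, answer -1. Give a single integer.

Step 1: cell (5,5)='T' (+2 fires, +1 burnt)
Step 2: cell (5,5)='T' (+3 fires, +2 burnt)
Step 3: cell (5,5)='T' (+4 fires, +3 burnt)
Step 4: cell (5,5)='F' (+5 fires, +4 burnt)
  -> target ignites at step 4
Step 5: cell (5,5)='.' (+6 fires, +5 burnt)
Step 6: cell (5,5)='.' (+4 fires, +6 burnt)
Step 7: cell (5,5)='.' (+4 fires, +4 burnt)
Step 8: cell (5,5)='.' (+2 fires, +4 burnt)
Step 9: cell (5,5)='.' (+1 fires, +2 burnt)
Step 10: cell (5,5)='.' (+0 fires, +1 burnt)
  fire out at step 10

4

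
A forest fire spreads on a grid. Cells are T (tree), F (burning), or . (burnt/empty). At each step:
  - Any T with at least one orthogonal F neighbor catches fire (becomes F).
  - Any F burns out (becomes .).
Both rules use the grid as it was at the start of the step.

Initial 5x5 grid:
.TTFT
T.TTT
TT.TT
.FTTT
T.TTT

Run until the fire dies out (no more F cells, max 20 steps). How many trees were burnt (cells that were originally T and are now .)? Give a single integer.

Step 1: +5 fires, +2 burnt (F count now 5)
Step 2: +7 fires, +5 burnt (F count now 7)
Step 3: +4 fires, +7 burnt (F count now 4)
Step 4: +1 fires, +4 burnt (F count now 1)
Step 5: +0 fires, +1 burnt (F count now 0)
Fire out after step 5
Initially T: 18, now '.': 24
Total burnt (originally-T cells now '.'): 17

Answer: 17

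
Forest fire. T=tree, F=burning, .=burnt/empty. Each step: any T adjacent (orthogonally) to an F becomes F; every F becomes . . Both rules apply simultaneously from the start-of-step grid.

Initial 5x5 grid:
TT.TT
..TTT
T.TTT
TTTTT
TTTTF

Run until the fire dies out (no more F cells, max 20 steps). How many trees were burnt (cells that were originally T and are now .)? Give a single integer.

Step 1: +2 fires, +1 burnt (F count now 2)
Step 2: +3 fires, +2 burnt (F count now 3)
Step 3: +4 fires, +3 burnt (F count now 4)
Step 4: +5 fires, +4 burnt (F count now 5)
Step 5: +3 fires, +5 burnt (F count now 3)
Step 6: +1 fires, +3 burnt (F count now 1)
Step 7: +0 fires, +1 burnt (F count now 0)
Fire out after step 7
Initially T: 20, now '.': 23
Total burnt (originally-T cells now '.'): 18

Answer: 18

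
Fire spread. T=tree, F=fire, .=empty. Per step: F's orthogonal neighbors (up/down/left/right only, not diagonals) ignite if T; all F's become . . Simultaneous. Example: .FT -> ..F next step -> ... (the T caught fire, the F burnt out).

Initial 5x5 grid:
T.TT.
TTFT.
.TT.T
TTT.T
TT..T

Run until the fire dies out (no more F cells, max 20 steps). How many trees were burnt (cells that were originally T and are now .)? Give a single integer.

Answer: 13

Derivation:
Step 1: +4 fires, +1 burnt (F count now 4)
Step 2: +4 fires, +4 burnt (F count now 4)
Step 3: +2 fires, +4 burnt (F count now 2)
Step 4: +2 fires, +2 burnt (F count now 2)
Step 5: +1 fires, +2 burnt (F count now 1)
Step 6: +0 fires, +1 burnt (F count now 0)
Fire out after step 6
Initially T: 16, now '.': 22
Total burnt (originally-T cells now '.'): 13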